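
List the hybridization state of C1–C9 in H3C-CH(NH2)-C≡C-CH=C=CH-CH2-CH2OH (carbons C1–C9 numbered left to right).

C1 sp3, C2 sp3, C3 sp, C4 sp, C5 sp2, C6 sp, C7 sp2, C8 sp3, C9 sp3

C1: 4 σ bonds — 4 electron domains, sp3.
C2 — 4 σ bonds. Steric number 4, so sp3.
C3 has 2 σ bonds, plus two π bonds: steric number 2 → sp.
C4 has 2 σ bonds, plus two π bonds: steric number 2 → sp.
C5 has 3 σ bonds, plus one π bond: steric number 3 → sp2.
C6 — 2 σ bonds, plus two π bonds. Steric number 2, so sp.
C7: 3 σ bonds, plus one π bond — 3 electron domains, sp2.
C8 (4 σ bonds) has steric number 4: sp3.
C9 has 4 σ bonds: steric number 4 → sp3.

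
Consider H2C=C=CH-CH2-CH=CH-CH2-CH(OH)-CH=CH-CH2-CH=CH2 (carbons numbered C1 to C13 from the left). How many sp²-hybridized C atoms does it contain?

8

C1: sp2 ✓
C2: sp
C3: sp2 ✓
C4: sp3
C5: sp2 ✓
C6: sp2 ✓
C7: sp3
C8: sp3
C9: sp2 ✓
C10: sp2 ✓
C11: sp3
C12: sp2 ✓
C13: sp2 ✓
C1, C3, C5, C6, C9, C10, C12, C13 → 8 sp2 carbons.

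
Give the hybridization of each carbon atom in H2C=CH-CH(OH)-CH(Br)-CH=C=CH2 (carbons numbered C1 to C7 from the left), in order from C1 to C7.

C1 (3 σ bonds, plus one π bond) has steric number 3: sp2.
C2 — 3 σ bonds, plus one π bond. Steric number 3, so sp2.
C3 is sp3: 4 σ bonds, 4 electron-density regions.
C4 is sp3: 4 σ bonds, 4 electron-density regions.
C5 — 3 σ bonds, plus one π bond. Steric number 3, so sp2.
C6 — 2 σ bonds, plus two π bonds. Steric number 2, so sp.
C7: 3 σ bonds, plus one π bond; 3 regions of electron density → sp2.

C1 sp2, C2 sp2, C3 sp3, C4 sp3, C5 sp2, C6 sp, C7 sp2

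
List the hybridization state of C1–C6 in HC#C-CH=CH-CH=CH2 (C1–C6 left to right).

C1 sp, C2 sp, C3 sp2, C4 sp2, C5 sp2, C6 sp2

C1: 2 σ bonds, plus two π bonds — 2 electron domains, sp.
C2 (2 σ bonds, plus two π bonds) has steric number 2: sp.
C3 — 3 σ bonds, plus one π bond. Steric number 3, so sp2.
C4 has 3 σ bonds, plus one π bond: steric number 3 → sp2.
C5: 3 σ bonds, plus one π bond; 3 regions of electron density → sp2.
C6 — 3 σ bonds, plus one π bond. Steric number 3, so sp2.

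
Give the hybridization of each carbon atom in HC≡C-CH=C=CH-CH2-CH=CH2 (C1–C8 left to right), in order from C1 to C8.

C1 — 2 σ bonds, plus two π bonds. Steric number 2, so sp.
C2 carries 2 σ bonds, plus two π bonds, giving a steric number of 2, so it is sp.
C3 carries 3 σ bonds, plus one π bond, giving a steric number of 3, so it is sp2.
C4 — 2 σ bonds, plus two π bonds. Steric number 2, so sp.
C5 carries 3 σ bonds, plus one π bond, giving a steric number of 3, so it is sp2.
C6 carries 4 σ bonds, giving a steric number of 4, so it is sp3.
C7 carries 3 σ bonds, plus one π bond, giving a steric number of 3, so it is sp2.
C8 carries 3 σ bonds, plus one π bond, giving a steric number of 3, so it is sp2.

C1 sp, C2 sp, C3 sp2, C4 sp, C5 sp2, C6 sp3, C7 sp2, C8 sp2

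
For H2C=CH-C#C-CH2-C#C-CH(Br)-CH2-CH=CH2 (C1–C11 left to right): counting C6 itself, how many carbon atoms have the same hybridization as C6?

4

C6 is sp (two π bonds).
C1: sp2
C2: sp2
C3: sp ✓
C4: sp ✓
C5: sp3
C6: sp ✓
C7: sp ✓
C8: sp3
C9: sp3
C10: sp2
C11: sp2
4 carbons are sp.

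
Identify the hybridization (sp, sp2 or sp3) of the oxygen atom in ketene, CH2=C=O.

The oxygen atom (1 σ bond and 2 lone pairs, plus one π bond) has steric number 3: sp2.

sp2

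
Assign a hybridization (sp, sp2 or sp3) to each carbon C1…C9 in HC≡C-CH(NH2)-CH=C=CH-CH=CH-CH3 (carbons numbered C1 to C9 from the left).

C1 sp, C2 sp, C3 sp3, C4 sp2, C5 sp, C6 sp2, C7 sp2, C8 sp2, C9 sp3

C1: 2 σ bonds, plus two π bonds — 2 electron domains, sp.
C2 has 2 σ bonds, plus two π bonds: steric number 2 → sp.
C3 carries 4 σ bonds, giving a steric number of 4, so it is sp3.
C4: 3 σ bonds, plus one π bond — 3 electron domains, sp2.
C5 has 2 σ bonds, plus two π bonds: steric number 2 → sp.
C6: 3 σ bonds, plus one π bond; 3 regions of electron density → sp2.
C7 is sp2: 3 σ bonds, plus one π bond, 3 electron-density regions.
C8 carries 3 σ bonds, plus one π bond, giving a steric number of 3, so it is sp2.
C9 carries 4 σ bonds, giving a steric number of 4, so it is sp3.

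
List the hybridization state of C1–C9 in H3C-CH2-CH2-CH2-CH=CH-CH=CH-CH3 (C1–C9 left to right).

C1 is sp3: 4 σ bonds, 4 electron-density regions.
C2: 4 σ bonds; 4 regions of electron density → sp3.
C3 has 4 σ bonds: steric number 4 → sp3.
C4 (4 σ bonds) has steric number 4: sp3.
C5 carries 3 σ bonds, plus one π bond, giving a steric number of 3, so it is sp2.
C6: 3 σ bonds, plus one π bond — 3 electron domains, sp2.
C7 has 3 σ bonds, plus one π bond: steric number 3 → sp2.
C8 has 3 σ bonds, plus one π bond: steric number 3 → sp2.
C9 is sp3: 4 σ bonds, 4 electron-density regions.

C1 sp3, C2 sp3, C3 sp3, C4 sp3, C5 sp2, C6 sp2, C7 sp2, C8 sp2, C9 sp3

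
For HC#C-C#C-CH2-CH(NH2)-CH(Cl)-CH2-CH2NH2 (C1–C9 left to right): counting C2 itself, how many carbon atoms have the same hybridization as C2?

4

C2 is sp (two π bonds).
C1: sp ✓
C2: sp ✓
C3: sp ✓
C4: sp ✓
C5: sp3
C6: sp3
C7: sp3
C8: sp3
C9: sp3
4 carbons are sp.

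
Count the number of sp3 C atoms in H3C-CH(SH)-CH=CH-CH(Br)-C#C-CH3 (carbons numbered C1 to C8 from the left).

C1: sp3 ✓
C2: sp3 ✓
C3: sp2
C4: sp2
C5: sp3 ✓
C6: sp
C7: sp
C8: sp3 ✓
C1, C2, C5, C8 → 4 sp3 carbons.

4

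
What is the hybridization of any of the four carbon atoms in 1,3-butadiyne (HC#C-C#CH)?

Every carbon is part of a C≡C triple bond: two σ regions → sp.

sp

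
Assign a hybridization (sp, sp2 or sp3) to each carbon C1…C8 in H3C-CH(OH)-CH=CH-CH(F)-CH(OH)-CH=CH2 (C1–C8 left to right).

C1 sp3, C2 sp3, C3 sp2, C4 sp2, C5 sp3, C6 sp3, C7 sp2, C8 sp2

C1 is sp3: 4 σ bonds, 4 electron-density regions.
C2 (4 σ bonds) has steric number 4: sp3.
C3 (3 σ bonds, plus one π bond) has steric number 3: sp2.
C4 is sp2: 3 σ bonds, plus one π bond, 3 electron-density regions.
C5 (4 σ bonds) has steric number 4: sp3.
C6 is sp3: 4 σ bonds, 4 electron-density regions.
C7 carries 3 σ bonds, plus one π bond, giving a steric number of 3, so it is sp2.
C8 is sp2: 3 σ bonds, plus one π bond, 3 electron-density regions.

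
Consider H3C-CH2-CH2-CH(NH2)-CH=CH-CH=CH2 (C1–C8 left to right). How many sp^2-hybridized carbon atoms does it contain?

4

C1: sp3
C2: sp3
C3: sp3
C4: sp3
C5: sp2 ✓
C6: sp2 ✓
C7: sp2 ✓
C8: sp2 ✓
C5, C6, C7, C8 → 4 sp2 carbons.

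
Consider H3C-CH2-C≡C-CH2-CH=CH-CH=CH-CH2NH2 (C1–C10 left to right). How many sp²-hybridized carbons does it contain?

C1: sp3
C2: sp3
C3: sp
C4: sp
C5: sp3
C6: sp2 ✓
C7: sp2 ✓
C8: sp2 ✓
C9: sp2 ✓
C10: sp3
C6, C7, C8, C9 → 4 sp2 carbons.

4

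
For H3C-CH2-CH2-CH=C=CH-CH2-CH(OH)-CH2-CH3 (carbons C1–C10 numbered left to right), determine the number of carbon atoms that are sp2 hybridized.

2

C1: sp3
C2: sp3
C3: sp3
C4: sp2 ✓
C5: sp
C6: sp2 ✓
C7: sp3
C8: sp3
C9: sp3
C10: sp3
C4, C6 → 2 sp2 carbons.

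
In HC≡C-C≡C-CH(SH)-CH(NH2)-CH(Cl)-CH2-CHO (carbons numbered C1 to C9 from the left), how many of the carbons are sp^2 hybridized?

C1: sp
C2: sp
C3: sp
C4: sp
C5: sp3
C6: sp3
C7: sp3
C8: sp3
C9: sp2 ✓
C9 → 1 sp2 carbon.

1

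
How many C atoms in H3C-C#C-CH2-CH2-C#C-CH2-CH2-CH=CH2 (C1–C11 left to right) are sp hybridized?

4

C1: sp3
C2: sp ✓
C3: sp ✓
C4: sp3
C5: sp3
C6: sp ✓
C7: sp ✓
C8: sp3
C9: sp3
C10: sp2
C11: sp2
C2, C3, C6, C7 → 4 sp carbons.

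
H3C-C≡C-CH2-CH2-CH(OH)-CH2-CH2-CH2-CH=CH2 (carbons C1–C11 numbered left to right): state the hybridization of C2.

sp

C2 — 2 σ bonds, plus two π bonds. Steric number 2, so sp.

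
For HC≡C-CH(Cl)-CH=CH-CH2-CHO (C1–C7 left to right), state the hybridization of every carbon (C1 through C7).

C1 has 2 σ bonds, plus two π bonds: steric number 2 → sp.
C2 carries 2 σ bonds, plus two π bonds, giving a steric number of 2, so it is sp.
C3 — 4 σ bonds. Steric number 4, so sp3.
C4 (3 σ bonds, plus one π bond) has steric number 3: sp2.
C5 carries 3 σ bonds, plus one π bond, giving a steric number of 3, so it is sp2.
C6: 4 σ bonds — 4 electron domains, sp3.
C7 has 3 σ bonds, plus one π bond: steric number 3 → sp2.

C1 sp, C2 sp, C3 sp3, C4 sp2, C5 sp2, C6 sp3, C7 sp2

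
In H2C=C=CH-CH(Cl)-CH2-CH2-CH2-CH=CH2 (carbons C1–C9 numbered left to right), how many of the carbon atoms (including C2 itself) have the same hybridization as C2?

1

C2 is sp (two π bonds).
C1: sp2
C2: sp ✓
C3: sp2
C4: sp3
C5: sp3
C6: sp3
C7: sp3
C8: sp2
C9: sp2
1 carbon is sp.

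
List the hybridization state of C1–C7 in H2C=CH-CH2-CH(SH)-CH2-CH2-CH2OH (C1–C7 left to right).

C1 sp2, C2 sp2, C3 sp3, C4 sp3, C5 sp3, C6 sp3, C7 sp3

C1 is sp2: 3 σ bonds, plus one π bond, 3 electron-density regions.
C2 carries 3 σ bonds, plus one π bond, giving a steric number of 3, so it is sp2.
C3 (4 σ bonds) has steric number 4: sp3.
C4 has 4 σ bonds: steric number 4 → sp3.
C5 is sp3: 4 σ bonds, 4 electron-density regions.
C6 (4 σ bonds) has steric number 4: sp3.
C7 has 4 σ bonds: steric number 4 → sp3.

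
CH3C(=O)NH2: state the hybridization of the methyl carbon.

The methyl carbon carries 4 σ bonds, giving a steric number of 4, so it is sp3.

sp³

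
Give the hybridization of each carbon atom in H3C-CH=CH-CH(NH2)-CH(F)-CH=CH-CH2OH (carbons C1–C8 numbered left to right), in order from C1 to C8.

C1 carries 4 σ bonds, giving a steric number of 4, so it is sp3.
C2: 3 σ bonds, plus one π bond; 3 regions of electron density → sp2.
C3 — 3 σ bonds, plus one π bond. Steric number 3, so sp2.
C4 has 4 σ bonds: steric number 4 → sp3.
C5 is sp3: 4 σ bonds, 4 electron-density regions.
C6: 3 σ bonds, plus one π bond — 3 electron domains, sp2.
C7 is sp2: 3 σ bonds, plus one π bond, 3 electron-density regions.
C8: 4 σ bonds — 4 electron domains, sp3.

C1 sp3, C2 sp2, C3 sp2, C4 sp3, C5 sp3, C6 sp2, C7 sp2, C8 sp3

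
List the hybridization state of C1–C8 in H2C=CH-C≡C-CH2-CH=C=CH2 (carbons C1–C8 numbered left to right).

C1 sp2, C2 sp2, C3 sp, C4 sp, C5 sp3, C6 sp2, C7 sp, C8 sp2

C1 has 3 σ bonds, plus one π bond: steric number 3 → sp2.
C2 is sp2: 3 σ bonds, plus one π bond, 3 electron-density regions.
C3 carries 2 σ bonds, plus two π bonds, giving a steric number of 2, so it is sp.
C4: 2 σ bonds, plus two π bonds; 2 regions of electron density → sp.
C5 is sp3: 4 σ bonds, 4 electron-density regions.
C6 (3 σ bonds, plus one π bond) has steric number 3: sp2.
C7 — 2 σ bonds, plus two π bonds. Steric number 2, so sp.
C8 is sp2: 3 σ bonds, plus one π bond, 3 electron-density regions.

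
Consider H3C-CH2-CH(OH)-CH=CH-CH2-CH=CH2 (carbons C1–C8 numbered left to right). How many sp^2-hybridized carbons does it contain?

C1: sp3
C2: sp3
C3: sp3
C4: sp2 ✓
C5: sp2 ✓
C6: sp3
C7: sp2 ✓
C8: sp2 ✓
C4, C5, C7, C8 → 4 sp2 carbons.

4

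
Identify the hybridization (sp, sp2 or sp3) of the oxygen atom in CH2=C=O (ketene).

The oxygen atom — 1 σ bond and 2 lone pairs, plus one π bond. Steric number 3, so sp2.

sp^2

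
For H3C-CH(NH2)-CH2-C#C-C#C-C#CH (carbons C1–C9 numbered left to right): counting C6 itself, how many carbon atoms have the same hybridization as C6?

6

C6 is sp (two π bonds).
C1: sp3
C2: sp3
C3: sp3
C4: sp ✓
C5: sp ✓
C6: sp ✓
C7: sp ✓
C8: sp ✓
C9: sp ✓
6 carbons are sp.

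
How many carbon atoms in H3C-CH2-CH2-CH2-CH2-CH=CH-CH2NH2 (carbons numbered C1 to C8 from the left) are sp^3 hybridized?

6

C1: sp3 ✓
C2: sp3 ✓
C3: sp3 ✓
C4: sp3 ✓
C5: sp3 ✓
C6: sp2
C7: sp2
C8: sp3 ✓
C1, C2, C3, C4, C5, C8 → 6 sp3 carbons.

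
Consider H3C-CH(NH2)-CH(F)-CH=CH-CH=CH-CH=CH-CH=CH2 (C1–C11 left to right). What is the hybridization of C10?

sp^2

C10 — 3 σ bonds, plus one π bond. Steric number 3, so sp2.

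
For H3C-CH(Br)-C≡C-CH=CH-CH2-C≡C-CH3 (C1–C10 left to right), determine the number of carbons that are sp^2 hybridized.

2

C1: sp3
C2: sp3
C3: sp
C4: sp
C5: sp2 ✓
C6: sp2 ✓
C7: sp3
C8: sp
C9: sp
C10: sp3
C5, C6 → 2 sp2 carbons.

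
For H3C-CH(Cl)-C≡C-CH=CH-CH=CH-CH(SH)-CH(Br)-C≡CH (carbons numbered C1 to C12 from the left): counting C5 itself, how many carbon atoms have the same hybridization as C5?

C5 is sp2 (one π bond).
C1: sp3
C2: sp3
C3: sp
C4: sp
C5: sp2 ✓
C6: sp2 ✓
C7: sp2 ✓
C8: sp2 ✓
C9: sp3
C10: sp3
C11: sp
C12: sp
4 carbons are sp2.

4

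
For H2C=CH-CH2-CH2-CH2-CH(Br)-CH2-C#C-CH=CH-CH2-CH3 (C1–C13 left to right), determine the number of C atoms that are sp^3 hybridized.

C1: sp2
C2: sp2
C3: sp3 ✓
C4: sp3 ✓
C5: sp3 ✓
C6: sp3 ✓
C7: sp3 ✓
C8: sp
C9: sp
C10: sp2
C11: sp2
C12: sp3 ✓
C13: sp3 ✓
C3, C4, C5, C6, C7, C12, C13 → 7 sp3 carbons.

7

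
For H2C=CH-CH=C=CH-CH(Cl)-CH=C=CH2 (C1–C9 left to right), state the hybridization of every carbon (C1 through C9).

C1 sp2, C2 sp2, C3 sp2, C4 sp, C5 sp2, C6 sp3, C7 sp2, C8 sp, C9 sp2

C1 — 3 σ bonds, plus one π bond. Steric number 3, so sp2.
C2: 3 σ bonds, plus one π bond; 3 regions of electron density → sp2.
C3 — 3 σ bonds, plus one π bond. Steric number 3, so sp2.
C4: 2 σ bonds, plus two π bonds; 2 regions of electron density → sp.
C5 is sp2: 3 σ bonds, plus one π bond, 3 electron-density regions.
C6 has 4 σ bonds: steric number 4 → sp3.
C7: 3 σ bonds, plus one π bond; 3 regions of electron density → sp2.
C8 carries 2 σ bonds, plus two π bonds, giving a steric number of 2, so it is sp.
C9 (3 σ bonds, plus one π bond) has steric number 3: sp2.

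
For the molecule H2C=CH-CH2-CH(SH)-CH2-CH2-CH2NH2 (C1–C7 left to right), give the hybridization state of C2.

C2 is sp2: 3 σ bonds, plus one π bond, 3 electron-density regions.

sp^2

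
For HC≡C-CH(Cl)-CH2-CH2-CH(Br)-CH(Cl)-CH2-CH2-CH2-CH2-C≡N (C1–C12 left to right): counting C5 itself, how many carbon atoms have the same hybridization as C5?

9

C5 is sp3 (only σ bonds).
C1: sp
C2: sp
C3: sp3 ✓
C4: sp3 ✓
C5: sp3 ✓
C6: sp3 ✓
C7: sp3 ✓
C8: sp3 ✓
C9: sp3 ✓
C10: sp3 ✓
C11: sp3 ✓
C12: sp
9 carbons are sp3.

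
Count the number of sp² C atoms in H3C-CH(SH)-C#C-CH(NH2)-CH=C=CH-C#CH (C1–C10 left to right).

C1: sp3
C2: sp3
C3: sp
C4: sp
C5: sp3
C6: sp2 ✓
C7: sp
C8: sp2 ✓
C9: sp
C10: sp
C6, C8 → 2 sp2 carbons.

2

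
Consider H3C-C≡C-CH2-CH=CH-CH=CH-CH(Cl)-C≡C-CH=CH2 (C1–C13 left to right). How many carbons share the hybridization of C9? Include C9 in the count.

3

C9 is sp3 (only σ bonds).
C1: sp3 ✓
C2: sp
C3: sp
C4: sp3 ✓
C5: sp2
C6: sp2
C7: sp2
C8: sp2
C9: sp3 ✓
C10: sp
C11: sp
C12: sp2
C13: sp2
3 carbons are sp3.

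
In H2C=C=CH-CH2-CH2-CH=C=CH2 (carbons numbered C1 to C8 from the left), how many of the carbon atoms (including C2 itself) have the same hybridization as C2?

C2 is sp (two π bonds).
C1: sp2
C2: sp ✓
C3: sp2
C4: sp3
C5: sp3
C6: sp2
C7: sp ✓
C8: sp2
2 carbons are sp.

2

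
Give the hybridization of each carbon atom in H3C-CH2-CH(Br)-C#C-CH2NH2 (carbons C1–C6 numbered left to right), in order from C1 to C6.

C1 sp3, C2 sp3, C3 sp3, C4 sp, C5 sp, C6 sp3

C1: 4 σ bonds — 4 electron domains, sp3.
C2: 4 σ bonds — 4 electron domains, sp3.
C3 has 4 σ bonds: steric number 4 → sp3.
C4 — 2 σ bonds, plus two π bonds. Steric number 2, so sp.
C5: 2 σ bonds, plus two π bonds; 2 regions of electron density → sp.
C6 — 4 σ bonds. Steric number 4, so sp3.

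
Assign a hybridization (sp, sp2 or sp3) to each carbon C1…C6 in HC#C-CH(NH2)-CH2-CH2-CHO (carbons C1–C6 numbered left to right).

C1 sp, C2 sp, C3 sp3, C4 sp3, C5 sp3, C6 sp2

C1 has 2 σ bonds, plus two π bonds: steric number 2 → sp.
C2: 2 σ bonds, plus two π bonds — 2 electron domains, sp.
C3: 4 σ bonds — 4 electron domains, sp3.
C4: 4 σ bonds; 4 regions of electron density → sp3.
C5: 4 σ bonds; 4 regions of electron density → sp3.
C6 (3 σ bonds, plus one π bond) has steric number 3: sp2.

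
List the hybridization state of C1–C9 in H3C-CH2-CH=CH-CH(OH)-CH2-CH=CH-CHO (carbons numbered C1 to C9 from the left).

C1 is sp3: 4 σ bonds, 4 electron-density regions.
C2 is sp3: 4 σ bonds, 4 electron-density regions.
C3 has 3 σ bonds, plus one π bond: steric number 3 → sp2.
C4 is sp2: 3 σ bonds, plus one π bond, 3 electron-density regions.
C5: 4 σ bonds; 4 regions of electron density → sp3.
C6: 4 σ bonds; 4 regions of electron density → sp3.
C7 (3 σ bonds, plus one π bond) has steric number 3: sp2.
C8: 3 σ bonds, plus one π bond — 3 electron domains, sp2.
C9 is sp2: 3 σ bonds, plus one π bond, 3 electron-density regions.

C1 sp3, C2 sp3, C3 sp2, C4 sp2, C5 sp3, C6 sp3, C7 sp2, C8 sp2, C9 sp2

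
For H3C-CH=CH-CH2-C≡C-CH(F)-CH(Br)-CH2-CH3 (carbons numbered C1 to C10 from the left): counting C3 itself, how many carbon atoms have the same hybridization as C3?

C3 is sp2 (one π bond).
C1: sp3
C2: sp2 ✓
C3: sp2 ✓
C4: sp3
C5: sp
C6: sp
C7: sp3
C8: sp3
C9: sp3
C10: sp3
2 carbons are sp2.

2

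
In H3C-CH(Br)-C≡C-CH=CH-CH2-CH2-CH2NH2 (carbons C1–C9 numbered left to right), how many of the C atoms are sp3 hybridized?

5

C1: sp3 ✓
C2: sp3 ✓
C3: sp
C4: sp
C5: sp2
C6: sp2
C7: sp3 ✓
C8: sp3 ✓
C9: sp3 ✓
C1, C2, C7, C8, C9 → 5 sp3 carbons.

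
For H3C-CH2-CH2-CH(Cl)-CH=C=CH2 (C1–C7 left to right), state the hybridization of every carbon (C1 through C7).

C1: 4 σ bonds; 4 regions of electron density → sp3.
C2 carries 4 σ bonds, giving a steric number of 4, so it is sp3.
C3: 4 σ bonds; 4 regions of electron density → sp3.
C4: 4 σ bonds — 4 electron domains, sp3.
C5 is sp2: 3 σ bonds, plus one π bond, 3 electron-density regions.
C6: 2 σ bonds, plus two π bonds — 2 electron domains, sp.
C7 — 3 σ bonds, plus one π bond. Steric number 3, so sp2.

C1 sp3, C2 sp3, C3 sp3, C4 sp3, C5 sp2, C6 sp, C7 sp2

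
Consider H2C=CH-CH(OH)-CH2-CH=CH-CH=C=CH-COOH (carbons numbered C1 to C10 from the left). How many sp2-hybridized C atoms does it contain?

7

C1: sp2 ✓
C2: sp2 ✓
C3: sp3
C4: sp3
C5: sp2 ✓
C6: sp2 ✓
C7: sp2 ✓
C8: sp
C9: sp2 ✓
C10: sp2 ✓
C1, C2, C5, C6, C7, C9, C10 → 7 sp2 carbons.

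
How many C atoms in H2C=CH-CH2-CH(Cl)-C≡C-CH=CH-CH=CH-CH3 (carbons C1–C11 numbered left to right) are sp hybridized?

C1: sp2
C2: sp2
C3: sp3
C4: sp3
C5: sp ✓
C6: sp ✓
C7: sp2
C8: sp2
C9: sp2
C10: sp2
C11: sp3
C5, C6 → 2 sp carbons.

2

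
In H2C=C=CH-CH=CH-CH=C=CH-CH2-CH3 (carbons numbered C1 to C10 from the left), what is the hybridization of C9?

C9 (4 σ bonds) has steric number 4: sp3.

sp3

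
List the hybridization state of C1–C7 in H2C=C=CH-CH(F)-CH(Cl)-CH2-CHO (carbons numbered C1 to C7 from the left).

C1: 3 σ bonds, plus one π bond — 3 electron domains, sp2.
C2 carries 2 σ bonds, plus two π bonds, giving a steric number of 2, so it is sp.
C3 (3 σ bonds, plus one π bond) has steric number 3: sp2.
C4 (4 σ bonds) has steric number 4: sp3.
C5 has 4 σ bonds: steric number 4 → sp3.
C6 — 4 σ bonds. Steric number 4, so sp3.
C7: 3 σ bonds, plus one π bond; 3 regions of electron density → sp2.

C1 sp2, C2 sp, C3 sp2, C4 sp3, C5 sp3, C6 sp3, C7 sp2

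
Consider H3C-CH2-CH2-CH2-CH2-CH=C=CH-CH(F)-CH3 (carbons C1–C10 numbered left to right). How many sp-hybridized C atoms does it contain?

C1: sp3
C2: sp3
C3: sp3
C4: sp3
C5: sp3
C6: sp2
C7: sp ✓
C8: sp2
C9: sp3
C10: sp3
C7 → 1 sp carbon.

1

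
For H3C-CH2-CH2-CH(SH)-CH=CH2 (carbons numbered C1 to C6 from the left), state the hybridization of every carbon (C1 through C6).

C1 sp3, C2 sp3, C3 sp3, C4 sp3, C5 sp2, C6 sp2

C1 has 4 σ bonds: steric number 4 → sp3.
C2 (4 σ bonds) has steric number 4: sp3.
C3 carries 4 σ bonds, giving a steric number of 4, so it is sp3.
C4 has 4 σ bonds: steric number 4 → sp3.
C5 (3 σ bonds, plus one π bond) has steric number 3: sp2.
C6 has 3 σ bonds, plus one π bond: steric number 3 → sp2.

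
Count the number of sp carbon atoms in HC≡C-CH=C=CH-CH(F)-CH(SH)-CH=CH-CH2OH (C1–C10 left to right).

3

C1: sp ✓
C2: sp ✓
C3: sp2
C4: sp ✓
C5: sp2
C6: sp3
C7: sp3
C8: sp2
C9: sp2
C10: sp3
C1, C2, C4 → 3 sp carbons.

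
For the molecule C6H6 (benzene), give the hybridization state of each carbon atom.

sp^2

Every ring carbon has three σ bonds and contributes one p electron to the aromatic π system.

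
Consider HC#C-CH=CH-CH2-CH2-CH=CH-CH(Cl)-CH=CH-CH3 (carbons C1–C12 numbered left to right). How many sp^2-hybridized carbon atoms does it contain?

6

C1: sp
C2: sp
C3: sp2 ✓
C4: sp2 ✓
C5: sp3
C6: sp3
C7: sp2 ✓
C8: sp2 ✓
C9: sp3
C10: sp2 ✓
C11: sp2 ✓
C12: sp3
C3, C4, C7, C8, C10, C11 → 6 sp2 carbons.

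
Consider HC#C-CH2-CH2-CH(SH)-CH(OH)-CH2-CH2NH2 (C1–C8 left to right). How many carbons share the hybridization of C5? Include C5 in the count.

C5 is sp3 (only σ bonds).
C1: sp
C2: sp
C3: sp3 ✓
C4: sp3 ✓
C5: sp3 ✓
C6: sp3 ✓
C7: sp3 ✓
C8: sp3 ✓
6 carbons are sp3.

6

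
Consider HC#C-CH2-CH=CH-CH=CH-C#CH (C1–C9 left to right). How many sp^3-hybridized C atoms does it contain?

C1: sp
C2: sp
C3: sp3 ✓
C4: sp2
C5: sp2
C6: sp2
C7: sp2
C8: sp
C9: sp
C3 → 1 sp3 carbon.

1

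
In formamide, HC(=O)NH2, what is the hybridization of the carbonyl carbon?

sp2

The carbonyl carbon: 3 σ bonds, plus one π bond — 3 electron domains, sp2.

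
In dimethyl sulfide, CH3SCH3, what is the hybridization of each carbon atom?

sp^3

Each carbon atom: 4 σ bonds — 4 electron domains, sp3.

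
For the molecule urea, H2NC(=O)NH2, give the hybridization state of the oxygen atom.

The oxygen atom: 1 σ bond and 2 lone pairs, plus one π bond — 3 electron domains, sp2.

sp2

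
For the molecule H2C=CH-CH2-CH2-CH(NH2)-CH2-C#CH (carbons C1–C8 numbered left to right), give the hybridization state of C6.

sp3

C6 carries 4 σ bonds, giving a steric number of 4, so it is sp3.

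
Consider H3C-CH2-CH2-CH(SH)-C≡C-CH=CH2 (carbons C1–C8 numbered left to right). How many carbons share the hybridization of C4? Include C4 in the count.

4

C4 is sp3 (only σ bonds).
C1: sp3 ✓
C2: sp3 ✓
C3: sp3 ✓
C4: sp3 ✓
C5: sp
C6: sp
C7: sp2
C8: sp2
4 carbons are sp3.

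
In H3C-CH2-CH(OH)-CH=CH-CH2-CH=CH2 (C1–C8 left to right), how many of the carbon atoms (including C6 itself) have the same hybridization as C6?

4

C6 is sp3 (only σ bonds).
C1: sp3 ✓
C2: sp3 ✓
C3: sp3 ✓
C4: sp2
C5: sp2
C6: sp3 ✓
C7: sp2
C8: sp2
4 carbons are sp3.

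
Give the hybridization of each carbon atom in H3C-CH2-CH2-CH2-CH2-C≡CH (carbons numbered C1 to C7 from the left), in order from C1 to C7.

C1 sp3, C2 sp3, C3 sp3, C4 sp3, C5 sp3, C6 sp, C7 sp

C1 has 4 σ bonds: steric number 4 → sp3.
C2 (4 σ bonds) has steric number 4: sp3.
C3 has 4 σ bonds: steric number 4 → sp3.
C4: 4 σ bonds; 4 regions of electron density → sp3.
C5 is sp3: 4 σ bonds, 4 electron-density regions.
C6 carries 2 σ bonds, plus two π bonds, giving a steric number of 2, so it is sp.
C7: 2 σ bonds, plus two π bonds; 2 regions of electron density → sp.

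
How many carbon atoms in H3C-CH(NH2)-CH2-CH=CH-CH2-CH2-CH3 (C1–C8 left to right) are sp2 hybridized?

2

C1: sp3
C2: sp3
C3: sp3
C4: sp2 ✓
C5: sp2 ✓
C6: sp3
C7: sp3
C8: sp3
C4, C5 → 2 sp2 carbons.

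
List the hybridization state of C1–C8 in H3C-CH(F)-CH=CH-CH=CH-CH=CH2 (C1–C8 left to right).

C1: 4 σ bonds — 4 electron domains, sp3.
C2 (4 σ bonds) has steric number 4: sp3.
C3 is sp2: 3 σ bonds, plus one π bond, 3 electron-density regions.
C4 is sp2: 3 σ bonds, plus one π bond, 3 electron-density regions.
C5 is sp2: 3 σ bonds, plus one π bond, 3 electron-density regions.
C6 has 3 σ bonds, plus one π bond: steric number 3 → sp2.
C7 is sp2: 3 σ bonds, plus one π bond, 3 electron-density regions.
C8: 3 σ bonds, plus one π bond — 3 electron domains, sp2.

C1 sp3, C2 sp3, C3 sp2, C4 sp2, C5 sp2, C6 sp2, C7 sp2, C8 sp2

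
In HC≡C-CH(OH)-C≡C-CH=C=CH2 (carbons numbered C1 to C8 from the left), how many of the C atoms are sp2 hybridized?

2

C1: sp
C2: sp
C3: sp3
C4: sp
C5: sp
C6: sp2 ✓
C7: sp
C8: sp2 ✓
C6, C8 → 2 sp2 carbons.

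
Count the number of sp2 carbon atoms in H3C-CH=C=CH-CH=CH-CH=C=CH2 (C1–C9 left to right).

6

C1: sp3
C2: sp2 ✓
C3: sp
C4: sp2 ✓
C5: sp2 ✓
C6: sp2 ✓
C7: sp2 ✓
C8: sp
C9: sp2 ✓
C2, C4, C5, C6, C7, C9 → 6 sp2 carbons.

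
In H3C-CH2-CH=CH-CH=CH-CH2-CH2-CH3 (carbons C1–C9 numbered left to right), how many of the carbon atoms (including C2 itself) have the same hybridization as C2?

5

C2 is sp3 (only σ bonds).
C1: sp3 ✓
C2: sp3 ✓
C3: sp2
C4: sp2
C5: sp2
C6: sp2
C7: sp3 ✓
C8: sp3 ✓
C9: sp3 ✓
5 carbons are sp3.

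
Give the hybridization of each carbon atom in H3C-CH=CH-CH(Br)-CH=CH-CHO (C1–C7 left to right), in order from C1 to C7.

C1: 4 σ bonds; 4 regions of electron density → sp3.
C2 carries 3 σ bonds, plus one π bond, giving a steric number of 3, so it is sp2.
C3 (3 σ bonds, plus one π bond) has steric number 3: sp2.
C4 — 4 σ bonds. Steric number 4, so sp3.
C5 is sp2: 3 σ bonds, plus one π bond, 3 electron-density regions.
C6 carries 3 σ bonds, plus one π bond, giving a steric number of 3, so it is sp2.
C7: 3 σ bonds, plus one π bond; 3 regions of electron density → sp2.

C1 sp3, C2 sp2, C3 sp2, C4 sp3, C5 sp2, C6 sp2, C7 sp2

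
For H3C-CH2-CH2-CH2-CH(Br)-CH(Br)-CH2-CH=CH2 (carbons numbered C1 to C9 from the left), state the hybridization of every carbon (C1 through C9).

C1 sp3, C2 sp3, C3 sp3, C4 sp3, C5 sp3, C6 sp3, C7 sp3, C8 sp2, C9 sp2

C1 is sp3: 4 σ bonds, 4 electron-density regions.
C2 — 4 σ bonds. Steric number 4, so sp3.
C3 is sp3: 4 σ bonds, 4 electron-density regions.
C4: 4 σ bonds — 4 electron domains, sp3.
C5: 4 σ bonds — 4 electron domains, sp3.
C6 carries 4 σ bonds, giving a steric number of 4, so it is sp3.
C7 has 4 σ bonds: steric number 4 → sp3.
C8 (3 σ bonds, plus one π bond) has steric number 3: sp2.
C9 — 3 σ bonds, plus one π bond. Steric number 3, so sp2.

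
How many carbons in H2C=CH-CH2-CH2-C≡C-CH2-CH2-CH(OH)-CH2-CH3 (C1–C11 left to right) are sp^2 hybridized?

2

C1: sp2 ✓
C2: sp2 ✓
C3: sp3
C4: sp3
C5: sp
C6: sp
C7: sp3
C8: sp3
C9: sp3
C10: sp3
C11: sp3
C1, C2 → 2 sp2 carbons.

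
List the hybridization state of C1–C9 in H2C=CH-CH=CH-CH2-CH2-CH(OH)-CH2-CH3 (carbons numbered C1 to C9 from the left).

C1 (3 σ bonds, plus one π bond) has steric number 3: sp2.
C2 (3 σ bonds, plus one π bond) has steric number 3: sp2.
C3 has 3 σ bonds, plus one π bond: steric number 3 → sp2.
C4: 3 σ bonds, plus one π bond — 3 electron domains, sp2.
C5 is sp3: 4 σ bonds, 4 electron-density regions.
C6 is sp3: 4 σ bonds, 4 electron-density regions.
C7 carries 4 σ bonds, giving a steric number of 4, so it is sp3.
C8 (4 σ bonds) has steric number 4: sp3.
C9: 4 σ bonds — 4 electron domains, sp3.

C1 sp2, C2 sp2, C3 sp2, C4 sp2, C5 sp3, C6 sp3, C7 sp3, C8 sp3, C9 sp3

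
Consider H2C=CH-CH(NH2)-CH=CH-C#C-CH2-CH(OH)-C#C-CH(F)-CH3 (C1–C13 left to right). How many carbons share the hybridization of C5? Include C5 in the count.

C5 is sp2 (one π bond).
C1: sp2 ✓
C2: sp2 ✓
C3: sp3
C4: sp2 ✓
C5: sp2 ✓
C6: sp
C7: sp
C8: sp3
C9: sp3
C10: sp
C11: sp
C12: sp3
C13: sp3
4 carbons are sp2.

4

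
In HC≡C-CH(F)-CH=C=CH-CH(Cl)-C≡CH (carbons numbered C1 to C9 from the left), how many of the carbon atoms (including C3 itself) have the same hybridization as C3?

2

C3 is sp3 (only σ bonds).
C1: sp
C2: sp
C3: sp3 ✓
C4: sp2
C5: sp
C6: sp2
C7: sp3 ✓
C8: sp
C9: sp
2 carbons are sp3.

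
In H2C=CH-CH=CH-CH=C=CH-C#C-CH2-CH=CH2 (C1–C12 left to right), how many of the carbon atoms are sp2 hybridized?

C1: sp2 ✓
C2: sp2 ✓
C3: sp2 ✓
C4: sp2 ✓
C5: sp2 ✓
C6: sp
C7: sp2 ✓
C8: sp
C9: sp
C10: sp3
C11: sp2 ✓
C12: sp2 ✓
C1, C2, C3, C4, C5, C7, C11, C12 → 8 sp2 carbons.

8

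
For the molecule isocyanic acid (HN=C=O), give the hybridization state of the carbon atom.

The carbon atom (2 σ bonds, plus two π bonds) has steric number 2: sp.

sp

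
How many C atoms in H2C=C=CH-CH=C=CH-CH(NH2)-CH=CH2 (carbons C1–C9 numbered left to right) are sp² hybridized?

C1: sp2 ✓
C2: sp
C3: sp2 ✓
C4: sp2 ✓
C5: sp
C6: sp2 ✓
C7: sp3
C8: sp2 ✓
C9: sp2 ✓
C1, C3, C4, C6, C8, C9 → 6 sp2 carbons.

6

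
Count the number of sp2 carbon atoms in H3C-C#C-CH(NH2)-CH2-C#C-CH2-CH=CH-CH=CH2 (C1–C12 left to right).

4

C1: sp3
C2: sp
C3: sp
C4: sp3
C5: sp3
C6: sp
C7: sp
C8: sp3
C9: sp2 ✓
C10: sp2 ✓
C11: sp2 ✓
C12: sp2 ✓
C9, C10, C11, C12 → 4 sp2 carbons.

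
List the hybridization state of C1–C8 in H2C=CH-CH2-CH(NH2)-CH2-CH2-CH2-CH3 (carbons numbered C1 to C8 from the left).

C1 sp2, C2 sp2, C3 sp3, C4 sp3, C5 sp3, C6 sp3, C7 sp3, C8 sp3

C1: 3 σ bonds, plus one π bond; 3 regions of electron density → sp2.
C2: 3 σ bonds, plus one π bond; 3 regions of electron density → sp2.
C3 (4 σ bonds) has steric number 4: sp3.
C4 — 4 σ bonds. Steric number 4, so sp3.
C5: 4 σ bonds — 4 electron domains, sp3.
C6 — 4 σ bonds. Steric number 4, so sp3.
C7 (4 σ bonds) has steric number 4: sp3.
C8 (4 σ bonds) has steric number 4: sp3.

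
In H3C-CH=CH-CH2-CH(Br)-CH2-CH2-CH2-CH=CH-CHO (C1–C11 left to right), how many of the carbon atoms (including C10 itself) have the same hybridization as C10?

C10 is sp2 (one π bond).
C1: sp3
C2: sp2 ✓
C3: sp2 ✓
C4: sp3
C5: sp3
C6: sp3
C7: sp3
C8: sp3
C9: sp2 ✓
C10: sp2 ✓
C11: sp2 ✓
5 carbons are sp2.

5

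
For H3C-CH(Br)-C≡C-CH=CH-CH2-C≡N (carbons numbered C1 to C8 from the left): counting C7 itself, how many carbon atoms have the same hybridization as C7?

C7 is sp3 (only σ bonds).
C1: sp3 ✓
C2: sp3 ✓
C3: sp
C4: sp
C5: sp2
C6: sp2
C7: sp3 ✓
C8: sp
3 carbons are sp3.

3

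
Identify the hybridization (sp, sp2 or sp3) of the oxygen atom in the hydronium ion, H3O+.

Three σ bonds + one lone pair = steric number 4 → sp3.

sp3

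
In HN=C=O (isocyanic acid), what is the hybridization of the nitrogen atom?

The nitrogen atom carries 2 σ bonds and 1 lone pair, plus one π bond, giving a steric number of 3, so it is sp2.

sp2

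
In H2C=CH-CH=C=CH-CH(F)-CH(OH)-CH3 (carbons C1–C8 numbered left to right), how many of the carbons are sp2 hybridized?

C1: sp2 ✓
C2: sp2 ✓
C3: sp2 ✓
C4: sp
C5: sp2 ✓
C6: sp3
C7: sp3
C8: sp3
C1, C2, C3, C5 → 4 sp2 carbons.

4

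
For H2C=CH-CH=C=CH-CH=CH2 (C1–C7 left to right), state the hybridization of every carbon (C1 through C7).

C1: 3 σ bonds, plus one π bond; 3 regions of electron density → sp2.
C2 carries 3 σ bonds, plus one π bond, giving a steric number of 3, so it is sp2.
C3 (3 σ bonds, plus one π bond) has steric number 3: sp2.
C4: 2 σ bonds, plus two π bonds; 2 regions of electron density → sp.
C5 has 3 σ bonds, plus one π bond: steric number 3 → sp2.
C6 (3 σ bonds, plus one π bond) has steric number 3: sp2.
C7 is sp2: 3 σ bonds, plus one π bond, 3 electron-density regions.

C1 sp2, C2 sp2, C3 sp2, C4 sp, C5 sp2, C6 sp2, C7 sp2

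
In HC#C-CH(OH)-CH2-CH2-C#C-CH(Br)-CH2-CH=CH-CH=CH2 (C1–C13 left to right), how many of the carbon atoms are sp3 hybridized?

C1: sp
C2: sp
C3: sp3 ✓
C4: sp3 ✓
C5: sp3 ✓
C6: sp
C7: sp
C8: sp3 ✓
C9: sp3 ✓
C10: sp2
C11: sp2
C12: sp2
C13: sp2
C3, C4, C5, C8, C9 → 5 sp3 carbons.

5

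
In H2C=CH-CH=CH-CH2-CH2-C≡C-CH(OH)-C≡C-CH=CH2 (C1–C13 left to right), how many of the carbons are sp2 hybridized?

C1: sp2 ✓
C2: sp2 ✓
C3: sp2 ✓
C4: sp2 ✓
C5: sp3
C6: sp3
C7: sp
C8: sp
C9: sp3
C10: sp
C11: sp
C12: sp2 ✓
C13: sp2 ✓
C1, C2, C3, C4, C12, C13 → 6 sp2 carbons.

6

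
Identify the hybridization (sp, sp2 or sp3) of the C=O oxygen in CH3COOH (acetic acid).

sp^2

The C=O oxygen — 1 σ bond and 2 lone pairs, plus one π bond. Steric number 3, so sp2.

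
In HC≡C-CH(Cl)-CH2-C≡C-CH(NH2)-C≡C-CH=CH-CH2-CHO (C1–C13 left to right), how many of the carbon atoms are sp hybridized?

C1: sp ✓
C2: sp ✓
C3: sp3
C4: sp3
C5: sp ✓
C6: sp ✓
C7: sp3
C8: sp ✓
C9: sp ✓
C10: sp2
C11: sp2
C12: sp3
C13: sp2
C1, C2, C5, C6, C8, C9 → 6 sp carbons.

6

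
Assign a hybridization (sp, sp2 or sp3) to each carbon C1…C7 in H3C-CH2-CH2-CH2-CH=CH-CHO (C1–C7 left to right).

C1 sp3, C2 sp3, C3 sp3, C4 sp3, C5 sp2, C6 sp2, C7 sp2

C1: 4 σ bonds; 4 regions of electron density → sp3.
C2: 4 σ bonds; 4 regions of electron density → sp3.
C3 carries 4 σ bonds, giving a steric number of 4, so it is sp3.
C4 is sp3: 4 σ bonds, 4 electron-density regions.
C5 — 3 σ bonds, plus one π bond. Steric number 3, so sp2.
C6: 3 σ bonds, plus one π bond; 3 regions of electron density → sp2.
C7: 3 σ bonds, plus one π bond — 3 electron domains, sp2.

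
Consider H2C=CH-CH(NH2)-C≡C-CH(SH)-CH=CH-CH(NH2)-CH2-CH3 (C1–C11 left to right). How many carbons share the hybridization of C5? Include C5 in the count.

C5 is sp (two π bonds).
C1: sp2
C2: sp2
C3: sp3
C4: sp ✓
C5: sp ✓
C6: sp3
C7: sp2
C8: sp2
C9: sp3
C10: sp3
C11: sp3
2 carbons are sp.

2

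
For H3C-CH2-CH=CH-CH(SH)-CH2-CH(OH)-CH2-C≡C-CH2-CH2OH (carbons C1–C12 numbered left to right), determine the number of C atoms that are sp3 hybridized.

8

C1: sp3 ✓
C2: sp3 ✓
C3: sp2
C4: sp2
C5: sp3 ✓
C6: sp3 ✓
C7: sp3 ✓
C8: sp3 ✓
C9: sp
C10: sp
C11: sp3 ✓
C12: sp3 ✓
C1, C2, C5, C6, C7, C8, C11, C12 → 8 sp3 carbons.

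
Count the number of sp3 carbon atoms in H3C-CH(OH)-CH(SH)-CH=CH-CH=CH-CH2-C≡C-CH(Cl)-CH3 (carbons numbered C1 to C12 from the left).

C1: sp3 ✓
C2: sp3 ✓
C3: sp3 ✓
C4: sp2
C5: sp2
C6: sp2
C7: sp2
C8: sp3 ✓
C9: sp
C10: sp
C11: sp3 ✓
C12: sp3 ✓
C1, C2, C3, C8, C11, C12 → 6 sp3 carbons.

6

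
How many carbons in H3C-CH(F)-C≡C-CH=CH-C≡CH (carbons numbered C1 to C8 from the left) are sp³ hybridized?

2

C1: sp3 ✓
C2: sp3 ✓
C3: sp
C4: sp
C5: sp2
C6: sp2
C7: sp
C8: sp
C1, C2 → 2 sp3 carbons.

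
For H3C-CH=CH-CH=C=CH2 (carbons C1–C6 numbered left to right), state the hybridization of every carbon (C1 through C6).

C1 sp3, C2 sp2, C3 sp2, C4 sp2, C5 sp, C6 sp2

C1: 4 σ bonds — 4 electron domains, sp3.
C2 — 3 σ bonds, plus one π bond. Steric number 3, so sp2.
C3 (3 σ bonds, plus one π bond) has steric number 3: sp2.
C4 carries 3 σ bonds, plus one π bond, giving a steric number of 3, so it is sp2.
C5 carries 2 σ bonds, plus two π bonds, giving a steric number of 2, so it is sp.
C6 — 3 σ bonds, plus one π bond. Steric number 3, so sp2.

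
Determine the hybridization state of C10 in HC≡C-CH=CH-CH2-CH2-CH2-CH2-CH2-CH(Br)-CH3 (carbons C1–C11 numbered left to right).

sp3

C10 carries 4 σ bonds, giving a steric number of 4, so it is sp3.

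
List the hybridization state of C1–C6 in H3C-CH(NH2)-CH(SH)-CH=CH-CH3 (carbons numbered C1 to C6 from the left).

C1 has 4 σ bonds: steric number 4 → sp3.
C2 is sp3: 4 σ bonds, 4 electron-density regions.
C3 (4 σ bonds) has steric number 4: sp3.
C4 has 3 σ bonds, plus one π bond: steric number 3 → sp2.
C5 is sp2: 3 σ bonds, plus one π bond, 3 electron-density regions.
C6: 4 σ bonds; 4 regions of electron density → sp3.

C1 sp3, C2 sp3, C3 sp3, C4 sp2, C5 sp2, C6 sp3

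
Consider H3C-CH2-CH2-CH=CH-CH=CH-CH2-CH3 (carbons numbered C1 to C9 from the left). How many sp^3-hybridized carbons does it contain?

5

C1: sp3 ✓
C2: sp3 ✓
C3: sp3 ✓
C4: sp2
C5: sp2
C6: sp2
C7: sp2
C8: sp3 ✓
C9: sp3 ✓
C1, C2, C3, C8, C9 → 5 sp3 carbons.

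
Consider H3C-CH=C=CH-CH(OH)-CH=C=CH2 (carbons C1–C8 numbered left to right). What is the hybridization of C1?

sp³

C1: 4 σ bonds; 4 regions of electron density → sp3.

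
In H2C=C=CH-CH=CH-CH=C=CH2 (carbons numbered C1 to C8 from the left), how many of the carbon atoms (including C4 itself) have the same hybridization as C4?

C4 is sp2 (one π bond).
C1: sp2 ✓
C2: sp
C3: sp2 ✓
C4: sp2 ✓
C5: sp2 ✓
C6: sp2 ✓
C7: sp
C8: sp2 ✓
6 carbons are sp2.

6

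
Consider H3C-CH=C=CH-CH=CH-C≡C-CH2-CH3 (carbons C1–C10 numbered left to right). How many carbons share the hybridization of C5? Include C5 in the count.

C5 is sp2 (one π bond).
C1: sp3
C2: sp2 ✓
C3: sp
C4: sp2 ✓
C5: sp2 ✓
C6: sp2 ✓
C7: sp
C8: sp
C9: sp3
C10: sp3
4 carbons are sp2.

4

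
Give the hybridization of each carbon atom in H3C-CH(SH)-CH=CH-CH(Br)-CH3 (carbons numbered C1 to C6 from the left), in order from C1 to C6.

C1 sp3, C2 sp3, C3 sp2, C4 sp2, C5 sp3, C6 sp3

C1 — 4 σ bonds. Steric number 4, so sp3.
C2 has 4 σ bonds: steric number 4 → sp3.
C3: 3 σ bonds, plus one π bond — 3 electron domains, sp2.
C4 is sp2: 3 σ bonds, plus one π bond, 3 electron-density regions.
C5 (4 σ bonds) has steric number 4: sp3.
C6: 4 σ bonds; 4 regions of electron density → sp3.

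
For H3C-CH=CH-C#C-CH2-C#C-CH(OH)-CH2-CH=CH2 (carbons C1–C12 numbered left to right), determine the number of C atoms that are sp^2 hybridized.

4

C1: sp3
C2: sp2 ✓
C3: sp2 ✓
C4: sp
C5: sp
C6: sp3
C7: sp
C8: sp
C9: sp3
C10: sp3
C11: sp2 ✓
C12: sp2 ✓
C2, C3, C11, C12 → 4 sp2 carbons.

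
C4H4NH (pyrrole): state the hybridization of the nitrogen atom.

N has three σ bonds; its lone pair occupies the p orbital and is part of the aromatic π system, so N is sp2 (not the sp3 a naive steric count of 4 would give).

sp2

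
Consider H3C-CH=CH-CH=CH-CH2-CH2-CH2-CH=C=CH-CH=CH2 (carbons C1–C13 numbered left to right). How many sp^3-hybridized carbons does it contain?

4

C1: sp3 ✓
C2: sp2
C3: sp2
C4: sp2
C5: sp2
C6: sp3 ✓
C7: sp3 ✓
C8: sp3 ✓
C9: sp2
C10: sp
C11: sp2
C12: sp2
C13: sp2
C1, C6, C7, C8 → 4 sp3 carbons.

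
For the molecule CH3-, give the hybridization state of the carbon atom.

Three σ bonds + one lone pair = steric number 4 → sp3, pyramidal.

sp^3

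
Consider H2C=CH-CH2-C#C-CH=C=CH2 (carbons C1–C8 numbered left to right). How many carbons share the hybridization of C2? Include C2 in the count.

4

C2 is sp2 (one π bond).
C1: sp2 ✓
C2: sp2 ✓
C3: sp3
C4: sp
C5: sp
C6: sp2 ✓
C7: sp
C8: sp2 ✓
4 carbons are sp2.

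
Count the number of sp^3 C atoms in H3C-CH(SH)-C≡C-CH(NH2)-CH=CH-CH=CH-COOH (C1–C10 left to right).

3

C1: sp3 ✓
C2: sp3 ✓
C3: sp
C4: sp
C5: sp3 ✓
C6: sp2
C7: sp2
C8: sp2
C9: sp2
C10: sp2
C1, C2, C5 → 3 sp3 carbons.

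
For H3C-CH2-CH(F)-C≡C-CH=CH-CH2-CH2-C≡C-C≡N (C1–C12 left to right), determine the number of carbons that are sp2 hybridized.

2

C1: sp3
C2: sp3
C3: sp3
C4: sp
C5: sp
C6: sp2 ✓
C7: sp2 ✓
C8: sp3
C9: sp3
C10: sp
C11: sp
C12: sp
C6, C7 → 2 sp2 carbons.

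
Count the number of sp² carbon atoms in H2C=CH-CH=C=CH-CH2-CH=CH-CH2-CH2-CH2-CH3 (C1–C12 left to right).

6

C1: sp2 ✓
C2: sp2 ✓
C3: sp2 ✓
C4: sp
C5: sp2 ✓
C6: sp3
C7: sp2 ✓
C8: sp2 ✓
C9: sp3
C10: sp3
C11: sp3
C12: sp3
C1, C2, C3, C5, C7, C8 → 6 sp2 carbons.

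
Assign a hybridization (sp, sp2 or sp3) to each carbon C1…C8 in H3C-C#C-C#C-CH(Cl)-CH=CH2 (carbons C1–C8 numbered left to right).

C1 sp3, C2 sp, C3 sp, C4 sp, C5 sp, C6 sp3, C7 sp2, C8 sp2

C1 (4 σ bonds) has steric number 4: sp3.
C2 has 2 σ bonds, plus two π bonds: steric number 2 → sp.
C3 — 2 σ bonds, plus two π bonds. Steric number 2, so sp.
C4: 2 σ bonds, plus two π bonds — 2 electron domains, sp.
C5 (2 σ bonds, plus two π bonds) has steric number 2: sp.
C6 has 4 σ bonds: steric number 4 → sp3.
C7 is sp2: 3 σ bonds, plus one π bond, 3 electron-density regions.
C8 carries 3 σ bonds, plus one π bond, giving a steric number of 3, so it is sp2.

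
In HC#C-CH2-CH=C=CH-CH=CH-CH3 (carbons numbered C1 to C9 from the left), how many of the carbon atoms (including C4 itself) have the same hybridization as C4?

4

C4 is sp2 (one π bond).
C1: sp
C2: sp
C3: sp3
C4: sp2 ✓
C5: sp
C6: sp2 ✓
C7: sp2 ✓
C8: sp2 ✓
C9: sp3
4 carbons are sp2.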